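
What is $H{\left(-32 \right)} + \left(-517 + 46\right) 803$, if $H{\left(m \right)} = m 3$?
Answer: $-378309$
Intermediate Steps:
$H{\left(m \right)} = 3 m$
$H{\left(-32 \right)} + \left(-517 + 46\right) 803 = 3 \left(-32\right) + \left(-517 + 46\right) 803 = -96 - 378213 = -378309$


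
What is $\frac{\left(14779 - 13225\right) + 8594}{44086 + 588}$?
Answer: $\frac{5074}{22337} \approx 0.22716$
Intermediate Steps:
$\frac{\left(14779 - 13225\right) + 8594}{44086 + 588} = \frac{1554 + 8594}{44674} = 10148 \cdot \frac{1}{44674} = \frac{5074}{22337}$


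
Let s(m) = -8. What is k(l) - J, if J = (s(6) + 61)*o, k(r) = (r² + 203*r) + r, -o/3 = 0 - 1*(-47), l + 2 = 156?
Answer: 62605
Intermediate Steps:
l = 154 (l = -2 + 156 = 154)
o = -141 (o = -3*(0 - 1*(-47)) = -3*(0 + 47) = -3*47 = -141)
k(r) = r² + 204*r
J = -7473 (J = (-8 + 61)*(-141) = 53*(-141) = -7473)
k(l) - J = 154*(204 + 154) - 1*(-7473) = 154*358 + 7473 = 55132 + 7473 = 62605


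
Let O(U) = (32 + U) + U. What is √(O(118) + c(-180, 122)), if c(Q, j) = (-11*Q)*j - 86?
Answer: √241742 ≈ 491.67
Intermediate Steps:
O(U) = 32 + 2*U
c(Q, j) = -86 - 11*Q*j (c(Q, j) = -11*Q*j - 86 = -86 - 11*Q*j)
√(O(118) + c(-180, 122)) = √((32 + 2*118) + (-86 - 11*(-180)*122)) = √((32 + 236) + (-86 + 241560)) = √(268 + 241474) = √241742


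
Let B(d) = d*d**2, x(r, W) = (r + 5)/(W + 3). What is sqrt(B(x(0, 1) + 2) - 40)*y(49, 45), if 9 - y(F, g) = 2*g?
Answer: -891*I*sqrt(3)/8 ≈ -192.91*I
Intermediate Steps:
x(r, W) = (5 + r)/(3 + W)
y(F, g) = 9 - 2*g
B(d) = d**3
sqrt(B(x(0, 1) + 2) - 40)*y(49, 45) = sqrt(((5 + 0)/(3 + 1) + 2)**3 - 40)*(9 - 2*45) = sqrt((5/4 + 2)**3 - 40)*(9 - 90) = sqrt(((1/4)*5 + 2)**3 - 40)*(-81) = sqrt((5/4 + 2)**3 - 40)*(-81) = sqrt((13/4)**3 - 40)*(-81) = sqrt(2197/64 - 40)*(-81) = sqrt(-363/64)*(-81) = (11*I*sqrt(3)/8)*(-81) = -891*I*sqrt(3)/8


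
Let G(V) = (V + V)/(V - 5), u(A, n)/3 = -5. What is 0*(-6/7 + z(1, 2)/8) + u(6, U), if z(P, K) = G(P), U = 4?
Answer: -15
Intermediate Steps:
u(A, n) = -15 (u(A, n) = 3*(-5) = -15)
G(V) = 2*V/(-5 + V) (G(V) = (2*V)/(-5 + V) = 2*V/(-5 + V))
z(P, K) = 2*P/(-5 + P)
0*(-6/7 + z(1, 2)/8) + u(6, U) = 0*(-6/7 + (2*1/(-5 + 1))/8) - 15 = 0*(-6*1/7 + (2*1/(-4))*(1/8)) - 15 = 0*(-6/7 + (2*1*(-1/4))*(1/8)) - 15 = 0*(-6/7 - 1/2*1/8) - 15 = 0*(-6/7 - 1/16) - 15 = 0*(-103/112) - 15 = 0 - 15 = -15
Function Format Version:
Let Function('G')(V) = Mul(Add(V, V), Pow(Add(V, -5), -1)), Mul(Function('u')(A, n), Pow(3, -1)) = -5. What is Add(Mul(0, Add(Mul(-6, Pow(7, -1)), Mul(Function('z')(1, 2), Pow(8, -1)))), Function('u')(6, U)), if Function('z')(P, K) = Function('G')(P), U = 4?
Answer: -15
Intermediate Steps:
Function('u')(A, n) = -15 (Function('u')(A, n) = Mul(3, -5) = -15)
Function('G')(V) = Mul(2, V, Pow(Add(-5, V), -1)) (Function('G')(V) = Mul(Mul(2, V), Pow(Add(-5, V), -1)) = Mul(2, V, Pow(Add(-5, V), -1)))
Function('z')(P, K) = Mul(2, P, Pow(Add(-5, P), -1))
Add(Mul(0, Add(Mul(-6, Pow(7, -1)), Mul(Function('z')(1, 2), Pow(8, -1)))), Function('u')(6, U)) = Add(Mul(0, Add(Mul(-6, Pow(7, -1)), Mul(Mul(2, 1, Pow(Add(-5, 1), -1)), Pow(8, -1)))), -15) = Add(Mul(0, Add(Mul(-6, Rational(1, 7)), Mul(Mul(2, 1, Pow(-4, -1)), Rational(1, 8)))), -15) = Add(Mul(0, Add(Rational(-6, 7), Mul(Mul(2, 1, Rational(-1, 4)), Rational(1, 8)))), -15) = Add(Mul(0, Add(Rational(-6, 7), Mul(Rational(-1, 2), Rational(1, 8)))), -15) = Add(Mul(0, Add(Rational(-6, 7), Rational(-1, 16))), -15) = Add(Mul(0, Rational(-103, 112)), -15) = Add(0, -15) = -15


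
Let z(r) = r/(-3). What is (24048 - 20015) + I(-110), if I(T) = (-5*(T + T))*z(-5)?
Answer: 17599/3 ≈ 5866.3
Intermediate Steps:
z(r) = -r/3 (z(r) = r*(-⅓) = -r/3)
I(T) = -50*T/3 (I(T) = (-5*(T + T))*(-⅓*(-5)) = -10*T*(5/3) = -50*T/3)
(24048 - 20015) + I(-110) = (24048 - 20015) - 50/3*(-110) = 4033 + 5500/3 = 17599/3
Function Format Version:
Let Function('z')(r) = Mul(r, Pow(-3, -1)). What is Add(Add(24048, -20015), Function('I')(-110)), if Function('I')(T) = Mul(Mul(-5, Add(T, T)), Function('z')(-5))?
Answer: Rational(17599, 3) ≈ 5866.3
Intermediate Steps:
Function('z')(r) = Mul(Rational(-1, 3), r) (Function('z')(r) = Mul(r, Rational(-1, 3)) = Mul(Rational(-1, 3), r))
Function('I')(T) = Mul(Rational(-50, 3), T) (Function('I')(T) = Mul(Mul(-5, Add(T, T)), Mul(Rational(-1, 3), -5)) = Mul(Mul(-5, Mul(2, T)), Rational(5, 3)) = Mul(Mul(-10, T), Rational(5, 3)) = Mul(Rational(-50, 3), T))
Add(Add(24048, -20015), Function('I')(-110)) = Add(Add(24048, -20015), Mul(Rational(-50, 3), -110)) = Add(4033, Rational(5500, 3)) = Rational(17599, 3)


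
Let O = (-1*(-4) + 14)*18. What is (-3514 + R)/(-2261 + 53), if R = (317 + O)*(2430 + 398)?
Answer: -301539/368 ≈ -819.40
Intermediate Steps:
O = 324 (O = (4 + 14)*18 = 18*18 = 324)
R = 1812748 (R = (317 + 324)*(2430 + 398) = 641*2828 = 1812748)
(-3514 + R)/(-2261 + 53) = (-3514 + 1812748)/(-2261 + 53) = 1809234/(-2208) = 1809234*(-1/2208) = -301539/368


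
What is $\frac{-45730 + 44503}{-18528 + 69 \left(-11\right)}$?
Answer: $\frac{409}{6429} \approx 0.063618$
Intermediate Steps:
$\frac{-45730 + 44503}{-18528 + 69 \left(-11\right)} = - \frac{1227}{-18528 - 759} = - \frac{1227}{-19287} = \left(-1227\right) \left(- \frac{1}{19287}\right) = \frac{409}{6429}$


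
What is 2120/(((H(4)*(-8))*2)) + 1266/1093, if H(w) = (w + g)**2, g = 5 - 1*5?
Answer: -249133/34976 ≈ -7.1230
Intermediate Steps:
g = 0 (g = 5 - 5 = 0)
H(w) = w**2 (H(w) = (w + 0)**2 = w**2)
2120/(((H(4)*(-8))*2)) + 1266/1093 = 2120/(((4**2*(-8))*2)) + 1266/1093 = 2120/(((16*(-8))*2)) + 1266*(1/1093) = 2120/((-128*2)) + 1266/1093 = 2120/(-256) + 1266/1093 = 2120*(-1/256) + 1266/1093 = -265/32 + 1266/1093 = -249133/34976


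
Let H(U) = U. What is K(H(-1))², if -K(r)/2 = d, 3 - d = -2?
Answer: 100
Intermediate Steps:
d = 5 (d = 3 - 1*(-2) = 3 + 2 = 5)
K(r) = -10 (K(r) = -2*5 = -10)
K(H(-1))² = (-10)² = 100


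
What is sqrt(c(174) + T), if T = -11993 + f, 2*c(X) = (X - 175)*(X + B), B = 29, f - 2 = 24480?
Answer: 5*sqrt(1982)/2 ≈ 111.30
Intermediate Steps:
f = 24482 (f = 2 + 24480 = 24482)
c(X) = (-175 + X)*(29 + X)/2 (c(X) = ((X - 175)*(X + 29))/2 = ((-175 + X)*(29 + X))/2 = (-175 + X)*(29 + X)/2)
T = 12489 (T = -11993 + 24482 = 12489)
sqrt(c(174) + T) = sqrt((-5075/2 + (1/2)*174**2 - 73*174) + 12489) = sqrt((-5075/2 + (1/2)*30276 - 12702) + 12489) = sqrt((-5075/2 + 15138 - 12702) + 12489) = sqrt(-203/2 + 12489) = sqrt(24775/2) = 5*sqrt(1982)/2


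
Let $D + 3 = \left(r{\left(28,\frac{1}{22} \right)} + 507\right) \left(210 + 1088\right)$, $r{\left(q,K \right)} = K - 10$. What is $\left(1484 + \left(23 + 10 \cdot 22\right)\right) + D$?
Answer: $646889$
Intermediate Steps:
$r{\left(q,K \right)} = -10 + K$ ($r{\left(q,K \right)} = K - 10 = -10 + K$)
$D = 645162$ ($D = -3 + \left(\left(-10 + \frac{1}{22}\right) + 507\right) \left(210 + 1088\right) = -3 + \left(\left(-10 + \frac{1}{22}\right) + 507\right) 1298 = -3 + \left(- \frac{219}{22} + 507\right) 1298 = -3 + \frac{10935}{22} \cdot 1298 = -3 + 645165 = 645162$)
$\left(1484 + \left(23 + 10 \cdot 22\right)\right) + D = \left(1484 + \left(23 + 10 \cdot 22\right)\right) + 645162 = \left(1484 + \left(23 + 220\right)\right) + 645162 = \left(1484 + 243\right) + 645162 = 1727 + 645162 = 646889$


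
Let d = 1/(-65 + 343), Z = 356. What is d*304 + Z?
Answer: 49636/139 ≈ 357.09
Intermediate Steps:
d = 1/278 ≈ 0.0035971
d*304 + Z = (1/278)*304 + 356 = 152/139 + 356 = 49636/139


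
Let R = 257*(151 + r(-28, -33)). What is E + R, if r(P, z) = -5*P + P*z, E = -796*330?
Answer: 49575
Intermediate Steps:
E = -262680
R = 312255 (R = 257*(151 - 28*(-5 - 33)) = 257*(151 - 28*(-38)) = 257*(151 + 1064) = 257*1215 = 312255)
E + R = -262680 + 312255 = 49575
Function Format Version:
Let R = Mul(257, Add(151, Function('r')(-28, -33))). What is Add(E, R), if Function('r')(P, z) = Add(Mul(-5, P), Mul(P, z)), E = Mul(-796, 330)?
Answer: 49575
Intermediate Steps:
E = -262680
R = 312255 (R = Mul(257, Add(151, Mul(-28, Add(-5, -33)))) = Mul(257, Add(151, Mul(-28, -38))) = Mul(257, Add(151, 1064)) = Mul(257, 1215) = 312255)
Add(E, R) = Add(-262680, 312255) = 49575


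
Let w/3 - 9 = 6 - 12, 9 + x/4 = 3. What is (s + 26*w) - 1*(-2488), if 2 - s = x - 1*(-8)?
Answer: 2740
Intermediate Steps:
x = -24 (x = -36 + 4*3 = -36 + 12 = -24)
w = 9 (w = 27 + 3*(6 - 12) = 27 + 3*(-6) = 27 - 18 = 9)
s = 18 (s = 2 - (-24 - 1*(-8)) = 2 - (-24 + 8) = 2 - 1*(-16) = 2 + 16 = 18)
(s + 26*w) - 1*(-2488) = (18 + 26*9) - 1*(-2488) = (18 + 234) + 2488 = 252 + 2488 = 2740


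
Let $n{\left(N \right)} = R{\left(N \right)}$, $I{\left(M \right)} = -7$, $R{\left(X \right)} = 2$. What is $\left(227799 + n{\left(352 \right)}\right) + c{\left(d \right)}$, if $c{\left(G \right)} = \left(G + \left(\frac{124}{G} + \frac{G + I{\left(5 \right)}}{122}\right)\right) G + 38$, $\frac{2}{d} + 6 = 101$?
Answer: $\frac{125499330156}{550525} \approx 2.2796 \cdot 10^{5}$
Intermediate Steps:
$n{\left(N \right)} = 2$
$d = \frac{2}{95}$ ($d = \frac{2}{-6 + 101} = \frac{2}{95} \approx 0.021053$)
$c{\left(G \right)} = 38 + G \left(- \frac{7}{122} + \frac{124}{G} + \frac{123 G}{122}\right)$ ($c{\left(G \right)} = \left(G + \left(\frac{124}{G} + \frac{G - 7}{122}\right)\right) G + 38 = \left(G + \left(\frac{124}{G} + \left(-7 + G\right) \frac{1}{122}\right)\right) G + 38 = \left(G + \left(\frac{124}{G} + \left(- \frac{7}{122} + \frac{G}{122}\right)\right)\right) G + 38 = \left(G + \left(- \frac{7}{122} + \frac{124}{G} + \frac{G}{122}\right)\right) G + 38 = \left(- \frac{7}{122} + \frac{124}{G} + \frac{123 G}{122}\right) G + 38 = G \left(- \frac{7}{122} + \frac{124}{G} + \frac{123 G}{122}\right) + 38 = 38 + G \left(- \frac{7}{122} + \frac{124}{G} + \frac{123 G}{122}\right)$)
$\left(227799 + n{\left(352 \right)}\right) + c{\left(d \right)} = \left(227799 + 2\right) + \left(162 - \frac{7}{5795} + \frac{123 \left(\frac{2}{95}\right)^{2}}{122}\right) = 227801 + \left(162 - \frac{7}{5795} + \frac{123}{122} \cdot \frac{4}{9025}\right) = 227801 + \left(162 - \frac{7}{5795} + \frac{246}{550525}\right) = 227801 + \frac{89184631}{550525} = \frac{125499330156}{550525}$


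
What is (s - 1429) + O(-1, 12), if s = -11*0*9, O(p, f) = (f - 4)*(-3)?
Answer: -1453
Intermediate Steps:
O(p, f) = 12 - 3*f (O(p, f) = (-4 + f)*(-3) = 12 - 3*f)
s = 0 (s = 0*9 = 0)
(s - 1429) + O(-1, 12) = (0 - 1429) + (12 - 3*12) = -1429 + (12 - 36) = -1429 - 24 = -1453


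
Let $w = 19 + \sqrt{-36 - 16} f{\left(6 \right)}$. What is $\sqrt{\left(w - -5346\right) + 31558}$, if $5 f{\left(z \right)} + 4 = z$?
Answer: $\frac{\sqrt{923075 + 20 i \sqrt{13}}}{5} \approx 192.15 + 0.0075056 i$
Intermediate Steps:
$f{\left(z \right)} = - \frac{4}{5} + \frac{z}{5}$
$w = 19 + \frac{4 i \sqrt{13}}{5}$ ($w = 19 + \sqrt{-36 - 16} \left(- \frac{4}{5} + \frac{1}{5} \cdot 6\right) = 19 + \sqrt{-52} \left(- \frac{4}{5} + \frac{6}{5}\right) = 19 + 2 i \sqrt{13} \cdot \frac{2}{5} = 19 + \frac{4 i \sqrt{13}}{5} \approx 19.0 + 2.8844 i$)
$\sqrt{\left(w - -5346\right) + 31558} = \sqrt{\left(\left(19 + \frac{4 i \sqrt{13}}{5}\right) - -5346\right) + 31558} = \sqrt{\left(\left(19 + \frac{4 i \sqrt{13}}{5}\right) + 5346\right) + 31558} = \sqrt{\left(5365 + \frac{4 i \sqrt{13}}{5}\right) + 31558} = \sqrt{36923 + \frac{4 i \sqrt{13}}{5}}$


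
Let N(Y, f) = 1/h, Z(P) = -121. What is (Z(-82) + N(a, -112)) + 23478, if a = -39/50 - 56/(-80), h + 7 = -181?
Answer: 4391115/188 ≈ 23357.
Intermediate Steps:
h = -188 (h = -7 - 181 = -188)
a = -2/25 (a = -39*1/50 - 56*(-1/80) = -39/50 + 7/10 = -2/25 ≈ -0.080000)
N(Y, f) = -1/188 (N(Y, f) = 1/(-188) = -1/188)
(Z(-82) + N(a, -112)) + 23478 = (-121 - 1/188) + 23478 = -22749/188 + 23478 = 4391115/188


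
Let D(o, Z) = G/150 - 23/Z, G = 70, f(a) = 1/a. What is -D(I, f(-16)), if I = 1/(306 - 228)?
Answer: -5527/15 ≈ -368.47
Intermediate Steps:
I = 1/78 ≈ 0.012821
D(o, Z) = 7/15 - 23/Z (D(o, Z) = 70/150 - 23/Z = 70*(1/150) - 23/Z = 7/15 - 23/Z)
-D(I, f(-16)) = -(7/15 - 23/(1/(-16))) = -(7/15 - 23/(-1/16)) = -(7/15 - 23*(-16)) = -(7/15 + 368) = -1*5527/15 = -5527/15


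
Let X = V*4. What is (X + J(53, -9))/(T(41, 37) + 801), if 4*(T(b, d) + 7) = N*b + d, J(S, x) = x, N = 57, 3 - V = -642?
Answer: 1714/925 ≈ 1.8530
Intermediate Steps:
V = 645 (V = 3 - 1*(-642) = 3 + 642 = 645)
X = 2580 (X = 645*4 = 2580)
T(b, d) = -7 + d/4 + 57*b/4 (T(b, d) = -7 + (57*b + d)/4 = -7 + (d + 57*b)/4 = -7 + (d/4 + 57*b/4) = -7 + d/4 + 57*b/4)
(X + J(53, -9))/(T(41, 37) + 801) = (2580 - 9)/((-7 + (¼)*37 + (57/4)*41) + 801) = 2571/((-7 + 37/4 + 2337/4) + 801) = 2571/(1173/2 + 801) = 2571/(2775/2) = 2571*(2/2775) = 1714/925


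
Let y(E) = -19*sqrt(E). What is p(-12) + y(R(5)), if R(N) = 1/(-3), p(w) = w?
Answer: -12 - 19*I*sqrt(3)/3 ≈ -12.0 - 10.97*I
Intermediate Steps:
R(N) = -1/3
p(-12) + y(R(5)) = -12 - 19*I*sqrt(3)/3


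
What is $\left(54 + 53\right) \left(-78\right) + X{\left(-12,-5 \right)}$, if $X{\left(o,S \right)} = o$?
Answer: $-8358$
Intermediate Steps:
$\left(54 + 53\right) \left(-78\right) + X{\left(-12,-5 \right)} = \left(54 + 53\right) \left(-78\right) - 12 = 107 \left(-78\right) - 12 = -8346 - 12 = -8358$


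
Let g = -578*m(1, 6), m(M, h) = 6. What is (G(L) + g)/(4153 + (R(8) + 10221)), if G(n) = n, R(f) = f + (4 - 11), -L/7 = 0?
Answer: -3468/14375 ≈ -0.24125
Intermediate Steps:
L = 0 (L = -7*0 = 0)
R(f) = -7 + f (R(f) = f - 7 = -7 + f)
g = -3468 (g = -578*6 = -3468)
(G(L) + g)/(4153 + (R(8) + 10221)) = (0 - 3468)/(4153 + ((-7 + 8) + 10221)) = -3468/(4153 + (1 + 10221)) = -3468/(4153 + 10222) = -3468/14375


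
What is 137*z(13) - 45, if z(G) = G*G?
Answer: 23108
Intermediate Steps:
z(G) = G²
137*z(13) - 45 = 137*13² - 45 = 137*169 - 45 = 23153 - 45 = 23108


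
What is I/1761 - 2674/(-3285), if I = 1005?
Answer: 2670113/1928295 ≈ 1.3847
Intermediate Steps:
I/1761 - 2674/(-3285) = 1005/1761 - 2674/(-3285) = 1005*(1/1761) - 2674*(-1/3285) = 335/587 + 2674/3285 = 2670113/1928295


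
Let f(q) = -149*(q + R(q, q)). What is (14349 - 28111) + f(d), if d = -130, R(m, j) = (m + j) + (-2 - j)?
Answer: 25276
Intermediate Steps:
R(m, j) = -2 + m (R(m, j) = (j + m) + (-2 - j) = -2 + m)
f(q) = 298 - 298*q (f(q) = -149*(q + (-2 + q)) = -149*(-2 + 2*q) = 298 - 298*q)
(14349 - 28111) + f(d) = (14349 - 28111) + (298 - 298*(-130)) = -13762 + (298 + 38740) = -13762 + 39038 = 25276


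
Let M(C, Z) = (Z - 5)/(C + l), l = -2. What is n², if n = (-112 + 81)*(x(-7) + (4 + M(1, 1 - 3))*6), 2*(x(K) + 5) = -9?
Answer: 12271009/4 ≈ 3.0678e+6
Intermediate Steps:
M(C, Z) = (-5 + Z)/(-2 + C) (M(C, Z) = (Z - 5)/(C - 2) = (-5 + Z)/(-2 + C))
x(K) = -19/2 (x(K) = -5 + (½)*(-9) = -5 - 9/2 = -19/2)
n = -3503/2 (n = (-112 + 81)*(-19/2 + (4 + (-5 + (1 - 3))/(-2 + 1))*6) = -31*(-19/2 + (4 + (-5 - 2)/(-1))*6) = -31*(-19/2 + (4 - 1*(-7))*6) = -31*(-19/2 + (4 + 7)*6) = -31*(-19/2 + 11*6) = -31*(-19/2 + 66) = -31*113/2 = -3503/2 ≈ -1751.5)
n² = (-3503/2)² = 12271009/4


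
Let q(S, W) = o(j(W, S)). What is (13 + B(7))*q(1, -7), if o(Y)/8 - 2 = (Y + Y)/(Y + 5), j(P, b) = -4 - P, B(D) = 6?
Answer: 418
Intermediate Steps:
o(Y) = 16 + 16*Y/(5 + Y) (o(Y) = 16 + 8*((Y + Y)/(Y + 5)) = 16 + 8*((2*Y)/(5 + Y)) = 16 + 8*(2*Y/(5 + Y)) = 16 + 16*Y/(5 + Y))
q(S, W) = 16*(-3 - 2*W)/(1 - W) (q(S, W) = 16*(5 + 2*(-4 - W))/(5 + (-4 - W)) = 16*(5 + (-8 - 2*W))/(1 - W) = 16*(-3 - 2*W)/(1 - W))
(13 + B(7))*q(1, -7) = (13 + 6)*(16*(3 + 2*(-7))/(-1 - 7)) = 19*(16*(3 - 14)/(-8)) = 19*(16*(-⅛)*(-11)) = 19*22 = 418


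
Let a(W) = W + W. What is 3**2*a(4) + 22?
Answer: 94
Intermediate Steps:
a(W) = 2*W
3**2*a(4) + 22 = 3**2*(2*4) + 22 = 9*8 + 22 = 72 + 22 = 94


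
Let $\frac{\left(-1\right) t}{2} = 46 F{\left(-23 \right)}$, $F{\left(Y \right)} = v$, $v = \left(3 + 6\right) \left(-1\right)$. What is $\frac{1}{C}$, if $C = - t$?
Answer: $- \frac{1}{828} \approx -0.0012077$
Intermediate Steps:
$v = -9$ ($v = 9 \left(-1\right) = -9$)
$F{\left(Y \right)} = -9$
$t = 828$ ($t = - 2 \cdot 46 \left(-9\right) = \left(-2\right) \left(-414\right) = 828$)
$C = -828$ ($C = \left(-1\right) 828 = -828$)
$\frac{1}{C} = \frac{1}{-828} = - \frac{1}{828}$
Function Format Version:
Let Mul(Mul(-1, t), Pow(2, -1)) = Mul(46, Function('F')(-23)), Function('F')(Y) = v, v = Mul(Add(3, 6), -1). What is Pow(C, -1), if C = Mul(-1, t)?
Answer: Rational(-1, 828) ≈ -0.0012077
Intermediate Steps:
v = -9 (v = Mul(9, -1) = -9)
Function('F')(Y) = -9
t = 828 (t = Mul(-2, Mul(46, -9)) = Mul(-2, -414) = 828)
C = -828 (C = Mul(-1, 828) = -828)
Pow(C, -1) = Pow(-828, -1) = Rational(-1, 828)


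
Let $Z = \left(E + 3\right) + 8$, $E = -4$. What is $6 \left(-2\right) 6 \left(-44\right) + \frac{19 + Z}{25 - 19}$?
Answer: $\frac{9517}{3} \approx 3172.3$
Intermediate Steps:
$Z = 7$ ($Z = \left(-4 + 3\right) + 8 = -1 + 8 = 7$)
$6 \left(-2\right) 6 \left(-44\right) + \frac{19 + Z}{25 - 19} = 6 \left(-2\right) 6 \left(-44\right) + \frac{19 + 7}{25 - 19} = \left(-12\right) 6 \left(-44\right) + \frac{26}{6} = \left(-72\right) \left(-44\right) + 26 \cdot \frac{1}{6} = 3168 + \frac{13}{3} = \frac{9517}{3}$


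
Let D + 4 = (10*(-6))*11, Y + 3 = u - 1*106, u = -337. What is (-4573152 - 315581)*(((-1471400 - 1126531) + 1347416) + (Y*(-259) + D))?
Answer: 5551962962445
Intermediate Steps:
Y = -446 (Y = -3 + (-337 - 1*106) = -3 + (-337 - 106) = -3 - 443 = -446)
D = -664 (D = -4 + (10*(-6))*11 = -4 - 60*11 = -4 - 660 = -664)
(-4573152 - 315581)*(((-1471400 - 1126531) + 1347416) + (Y*(-259) + D)) = (-4573152 - 315581)*(((-1471400 - 1126531) + 1347416) + (-446*(-259) - 664)) = -4888733*((-2597931 + 1347416) + (115514 - 664)) = -4888733*(-1250515 + 114850) = -4888733*(-1135665) = 5551962962445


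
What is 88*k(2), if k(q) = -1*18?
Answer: -1584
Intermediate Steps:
k(q) = -18
88*k(2) = 88*(-18) = -1584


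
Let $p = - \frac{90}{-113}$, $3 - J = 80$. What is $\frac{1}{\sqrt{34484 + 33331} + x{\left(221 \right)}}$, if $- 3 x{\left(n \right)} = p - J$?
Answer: $\frac{2980149}{7716085934} + \frac{344763 \sqrt{7535}}{7716085934} \approx 0.0042647$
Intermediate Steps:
$J = -77$ ($J = 3 - 80 = -77$)
$p = \frac{90}{113}$ ($p = \left(-90\right) \left(- \frac{1}{113}\right) = \frac{90}{113} \approx 0.79646$)
$x{\left(n \right)} = - \frac{8791}{339}$ ($x{\left(n \right)} = - \frac{\frac{90}{113} - -77}{3} = - \frac{\frac{90}{113} + 77}{3} = \left(- \frac{1}{3}\right) \frac{8791}{113} = - \frac{8791}{339}$)
$\frac{1}{\sqrt{34484 + 33331} + x{\left(221 \right)}} = \frac{1}{\sqrt{34484 + 33331} - \frac{8791}{339}} = \frac{1}{\sqrt{67815} - \frac{8791}{339}} = \frac{1}{3 \sqrt{7535} - \frac{8791}{339}} = \frac{1}{- \frac{8791}{339} + 3 \sqrt{7535}}$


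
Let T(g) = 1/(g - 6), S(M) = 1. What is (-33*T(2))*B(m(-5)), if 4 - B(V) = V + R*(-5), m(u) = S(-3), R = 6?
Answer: 1089/4 ≈ 272.25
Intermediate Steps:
T(g) = 1/(-6 + g)
m(u) = 1
B(V) = 34 - V (B(V) = 4 - (V + 6*(-5)) = 4 - (V - 30) = 4 - (-30 + V) = 4 + (30 - V) = 34 - V)
(-33*T(2))*B(m(-5)) = (-33/(-6 + 2))*(34 - 1*1) = (-33/(-4))*(34 - 1) = -33*(-¼)*33 = (33/4)*33 = 1089/4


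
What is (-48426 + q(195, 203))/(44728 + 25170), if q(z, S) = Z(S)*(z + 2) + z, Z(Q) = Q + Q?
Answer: 31751/69898 ≈ 0.45425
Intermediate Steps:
Z(Q) = 2*Q
q(z, S) = z + 2*S*(2 + z) (q(z, S) = (2*S)*(z + 2) + z = (2*S)*(2 + z) + z = 2*S*(2 + z) + z = z + 2*S*(2 + z))
(-48426 + q(195, 203))/(44728 + 25170) = (-48426 + (195 + 4*203 + 2*203*195))/(44728 + 25170) = (-48426 + (195 + 812 + 79170))/69898 = (-48426 + 80177)*(1/69898) = 31751*(1/69898) = 31751/69898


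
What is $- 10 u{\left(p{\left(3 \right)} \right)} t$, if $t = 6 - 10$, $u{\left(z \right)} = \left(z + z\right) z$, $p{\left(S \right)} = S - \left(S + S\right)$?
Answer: $720$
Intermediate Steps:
$p{\left(S \right)} = - S$ ($p{\left(S \right)} = S - 2 S = - S$)
$u{\left(z \right)} = 2 z^{2}$ ($u{\left(z \right)} = 2 z z = 2 z^{2}$)
$t = -4$ ($t = 6 - 10 = -4$)
$- 10 u{\left(p{\left(3 \right)} \right)} t = - 10 \cdot 2 \left(\left(-1\right) 3\right)^{2} \left(-4\right) = - 10 \cdot 2 \left(-3\right)^{2} \left(-4\right) = - 10 \cdot 2 \cdot 9 \left(-4\right) = \left(-10\right) 18 \left(-4\right) = \left(-180\right) \left(-4\right) = 720$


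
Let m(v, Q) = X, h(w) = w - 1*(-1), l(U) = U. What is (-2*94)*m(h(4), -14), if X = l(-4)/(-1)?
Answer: -752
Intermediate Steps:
h(w) = 1 + w (h(w) = w + 1 = 1 + w)
X = 4 (X = -4/(-1) = -4*(-1) = 4)
m(v, Q) = 4
(-2*94)*m(h(4), -14) = -2*94*4 = -188*4 = -752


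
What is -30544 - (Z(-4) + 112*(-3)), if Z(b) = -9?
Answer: -30199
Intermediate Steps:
-30544 - (Z(-4) + 112*(-3)) = -30544 - (-9 + 112*(-3)) = -30544 - (-9 - 336) = -30544 - 1*(-345) = -30544 + 345 = -30199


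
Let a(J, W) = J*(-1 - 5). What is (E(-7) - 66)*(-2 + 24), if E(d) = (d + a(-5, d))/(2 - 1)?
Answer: -946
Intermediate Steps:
a(J, W) = -6*J (a(J, W) = J*(-6) = -6*J)
E(d) = 30 + d (E(d) = (d - 6*(-5))/(2 - 1) = (d + 30)/1 = (30 + d)*1 = 30 + d)
(E(-7) - 66)*(-2 + 24) = ((30 - 7) - 66)*(-2 + 24) = (23 - 66)*22 = -43*22 = -946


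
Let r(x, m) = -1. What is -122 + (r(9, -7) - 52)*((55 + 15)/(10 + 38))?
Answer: -4783/24 ≈ -199.29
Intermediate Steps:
-122 + (r(9, -7) - 52)*((55 + 15)/(10 + 38)) = -122 + (-1 - 52)*((55 + 15)/(10 + 38)) = -122 - 3710/48 = -122 - 53*35/24 = -122 - 1855/24 = -4783/24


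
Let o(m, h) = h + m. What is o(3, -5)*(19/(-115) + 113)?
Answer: -25952/115 ≈ -225.67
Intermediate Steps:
o(3, -5)*(19/(-115) + 113) = (-5 + 3)*(19/(-115) + 113) = -2*(19*(-1/115) + 113) = -2*(-19/115 + 113) = -2*12976/115 = -25952/115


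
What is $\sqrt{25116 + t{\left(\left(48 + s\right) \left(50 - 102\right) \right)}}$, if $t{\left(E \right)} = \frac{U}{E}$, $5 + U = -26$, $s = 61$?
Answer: $\frac{\sqrt{201720604423}}{2834} \approx 158.48$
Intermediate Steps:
$U = -31$ ($U = -5 - 26 = -31$)
$t{\left(E \right)} = - \frac{31}{E}$
$\sqrt{25116 + t{\left(\left(48 + s\right) \left(50 - 102\right) \right)}} = \sqrt{25116 - \frac{31}{\left(48 + 61\right) \left(50 - 102\right)}} = \sqrt{25116 - \frac{31}{109 \left(-52\right)}} = \sqrt{25116 - \frac{31}{-5668}} = \sqrt{25116 - - \frac{31}{5668}} = \sqrt{25116 + \frac{31}{5668}} = \sqrt{\frac{142357519}{5668}} = \frac{\sqrt{201720604423}}{2834}$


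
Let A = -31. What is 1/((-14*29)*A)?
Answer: 1/12586 ≈ 7.9453e-5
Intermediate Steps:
1/((-14*29)*A) = 1/(-14*29*(-31)) = 1/(-406*(-31)) = 1/12586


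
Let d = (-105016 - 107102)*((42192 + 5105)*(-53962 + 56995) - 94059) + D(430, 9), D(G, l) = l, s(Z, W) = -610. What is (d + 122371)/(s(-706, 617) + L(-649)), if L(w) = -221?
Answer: 30408757395176/831 ≈ 3.6593e+10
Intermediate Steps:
d = -30408757517547 (d = (-105016 - 107102)*((42192 + 5105)*(-53962 + 56995) - 94059) + 9 = -212118*(47297*3033 - 94059) + 9 = -212118*(143451801 - 94059) + 9 = -212118*143357742 + 9 = -30408757517556 + 9 = -30408757517547)
(d + 122371)/(s(-706, 617) + L(-649)) = (-30408757517547 + 122371)/(-610 - 221) = -30408757395176/(-831) = -30408757395176*(-1/831) = 30408757395176/831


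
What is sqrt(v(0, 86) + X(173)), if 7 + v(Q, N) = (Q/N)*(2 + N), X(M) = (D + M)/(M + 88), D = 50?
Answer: 2*I*sqrt(11629)/87 ≈ 2.479*I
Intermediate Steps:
X(M) = (50 + M)/(88 + M) (X(M) = (50 + M)/(M + 88) = (50 + M)/(88 + M))
v(Q, N) = -7 + Q*(2 + N)/N (v(Q, N) = -7 + (Q/N)*(2 + N) = -7 + Q*(2 + N)/N)
sqrt(v(0, 86) + X(173)) = sqrt((-7 + 0 + 2*0/86) + (50 + 173)/(88 + 173)) = sqrt((-7 + 0 + 2*0*(1/86)) + 223/261) = sqrt((-7 + 0 + 0) + (1/261)*223) = sqrt(-7 + 223/261) = sqrt(-1604/261) = 2*I*sqrt(11629)/87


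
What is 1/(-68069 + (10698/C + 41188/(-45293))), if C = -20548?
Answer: -465340282/31675913093227 ≈ -1.4691e-5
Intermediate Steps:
1/(-68069 + (10698/C + 41188/(-45293))) = 1/(-68069 + (10698/(-20548) + 41188/(-45293))) = 1/(-68069 + (10698*(-1/20548) + 41188*(-1/45293))) = 1/(-68069 + (-5349/10274 - 41188/45293)) = 1/(-68069 - 665437769/465340282) = 1/(-31675913093227/465340282) = -465340282/31675913093227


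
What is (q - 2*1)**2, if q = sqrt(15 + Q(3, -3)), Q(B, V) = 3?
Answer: 22 - 12*sqrt(2) ≈ 5.0294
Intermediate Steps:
q = 3*sqrt(2) (q = sqrt(15 + 3) = sqrt(18) = 3*sqrt(2) ≈ 4.2426)
(q - 2*1)**2 = (3*sqrt(2) - 2*1)**2 = (3*sqrt(2) - 2)**2 = (-2 + 3*sqrt(2))**2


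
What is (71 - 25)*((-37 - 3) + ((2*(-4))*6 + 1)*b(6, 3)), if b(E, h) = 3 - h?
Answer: -1840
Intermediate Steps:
(71 - 25)*((-37 - 3) + ((2*(-4))*6 + 1)*b(6, 3)) = (71 - 25)*((-37 - 3) + ((2*(-4))*6 + 1)*(3 - 1*3)) = 46*(-40 + (-8*6 + 1)*(3 - 3)) = 46*(-40 + (-48 + 1)*0) = 46*(-40 - 47*0) = 46*(-40 + 0) = 46*(-40) = -1840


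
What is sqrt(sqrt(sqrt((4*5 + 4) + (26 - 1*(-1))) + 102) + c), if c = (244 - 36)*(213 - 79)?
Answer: sqrt(27872 + sqrt(102 + sqrt(51))) ≈ 166.98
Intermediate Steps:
c = 27872 (c = 208*134 = 27872)
sqrt(sqrt(sqrt((4*5 + 4) + (26 - 1*(-1))) + 102) + c) = sqrt(sqrt(sqrt((4*5 + 4) + (26 - 1*(-1))) + 102) + 27872) = sqrt(sqrt(sqrt((20 + 4) + (26 + 1)) + 102) + 27872) = sqrt(sqrt(sqrt(24 + 27) + 102) + 27872) = sqrt(sqrt(sqrt(51) + 102) + 27872) = sqrt(sqrt(102 + sqrt(51)) + 27872) = sqrt(27872 + sqrt(102 + sqrt(51)))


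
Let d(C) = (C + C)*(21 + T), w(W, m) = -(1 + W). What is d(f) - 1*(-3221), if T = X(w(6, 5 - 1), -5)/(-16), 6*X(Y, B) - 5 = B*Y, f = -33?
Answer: 3725/2 ≈ 1862.5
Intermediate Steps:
w(W, m) = -1 - W
X(Y, B) = 5/6 + B*Y/6 (X(Y, B) = 5/6 + (B*Y)/6 = 5/6 + B*Y/6)
T = -5/12 (T = (5/6 + (1/6)*(-5)*(-1 - 1*6))/(-16) = (5/6 + (1/6)*(-5)*(-1 - 6))*(-1/16) = (5/6 + (1/6)*(-5)*(-7))*(-1/16) = (5/6 + 35/6)*(-1/16) = (20/3)*(-1/16) = -5/12 ≈ -0.41667)
d(C) = 247*C/6 (d(C) = (C + C)*(21 - 5/12) = (2*C)*(247/12) = 247*C/6)
d(f) - 1*(-3221) = (247/6)*(-33) - 1*(-3221) = -2717/2 + 3221 = 3725/2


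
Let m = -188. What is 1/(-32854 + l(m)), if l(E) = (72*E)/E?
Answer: -1/32782 ≈ -3.0505e-5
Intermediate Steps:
l(E) = 72
1/(-32854 + l(m)) = 1/(-32854 + 72) = 1/(-32782) = -1/32782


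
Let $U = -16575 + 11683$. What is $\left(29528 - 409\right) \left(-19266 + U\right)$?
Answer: $-703456802$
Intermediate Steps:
$U = -4892$
$\left(29528 - 409\right) \left(-19266 + U\right) = \left(29528 - 409\right) \left(-19266 - 4892\right) = 29119 \left(-24158\right) = -703456802$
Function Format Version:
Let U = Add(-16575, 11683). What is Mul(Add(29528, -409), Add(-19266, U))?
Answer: -703456802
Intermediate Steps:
U = -4892
Mul(Add(29528, -409), Add(-19266, U)) = Mul(Add(29528, -409), Add(-19266, -4892)) = Mul(29119, -24158) = -703456802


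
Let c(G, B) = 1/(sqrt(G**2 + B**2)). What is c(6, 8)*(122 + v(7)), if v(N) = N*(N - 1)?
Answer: 82/5 ≈ 16.400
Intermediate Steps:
v(N) = N*(-1 + N)
c(G, B) = 1/sqrt(B**2 + G**2) (c(G, B) = 1/(sqrt(B**2 + G**2)) = 1/sqrt(B**2 + G**2))
c(6, 8)*(122 + v(7)) = (122 + 7*(-1 + 7))/sqrt(8**2 + 6**2) = (122 + 7*6)/sqrt(64 + 36) = (122 + 42)/sqrt(100) = (1/10)*164 = 82/5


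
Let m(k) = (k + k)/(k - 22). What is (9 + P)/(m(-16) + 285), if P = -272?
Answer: -4997/5431 ≈ -0.92009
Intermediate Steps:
m(k) = 2*k/(-22 + k) (m(k) = (2*k)/(-22 + k) = 2*k/(-22 + k))
(9 + P)/(m(-16) + 285) = (9 - 272)/(2*(-16)/(-22 - 16) + 285) = -263/(2*(-16)/(-38) + 285) = -263/(2*(-16)*(-1/38) + 285) = -263/(16/19 + 285) = -263/5431/19 = -263*19/5431 = -4997/5431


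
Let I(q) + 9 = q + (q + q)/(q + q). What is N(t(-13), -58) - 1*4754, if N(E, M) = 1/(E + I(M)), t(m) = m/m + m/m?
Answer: -304257/64 ≈ -4754.0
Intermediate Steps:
t(m) = 2 (t(m) = 1 + 1 = 2)
I(q) = -8 + q (I(q) = -9 + (q + (q + q)/(q + q)) = -9 + (q + (2*q)/((2*q))) = -9 + (q + (2*q)*(1/(2*q))) = -9 + (q + 1) = -9 + (1 + q) = -8 + q)
N(E, M) = 1/(-8 + E + M) (N(E, M) = 1/(E + (-8 + M)) = 1/(-8 + E + M))
N(t(-13), -58) - 1*4754 = 1/(-8 + 2 - 58) - 1*4754 = 1/(-64) - 4754 = -1/64 - 4754 = -304257/64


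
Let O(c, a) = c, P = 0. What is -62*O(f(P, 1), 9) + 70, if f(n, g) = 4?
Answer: -178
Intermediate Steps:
-62*O(f(P, 1), 9) + 70 = -62*4 + 70 = -248 + 70 = -178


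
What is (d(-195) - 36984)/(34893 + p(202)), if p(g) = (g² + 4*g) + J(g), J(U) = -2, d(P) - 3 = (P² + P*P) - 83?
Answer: 38986/76503 ≈ 0.50960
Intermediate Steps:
d(P) = -80 + 2*P² (d(P) = 3 + ((P² + P*P) - 83) = 3 + ((P² + P²) - 83) = 3 + (2*P² - 83) = 3 + (-83 + 2*P²) = -80 + 2*P²)
p(g) = -2 + g² + 4*g (p(g) = (g² + 4*g) - 2 = -2 + g² + 4*g)
(d(-195) - 36984)/(34893 + p(202)) = ((-80 + 2*(-195)²) - 36984)/(34893 + (-2 + 202² + 4*202)) = ((-80 + 2*38025) - 36984)/(34893 + (-2 + 40804 + 808)) = ((-80 + 76050) - 36984)/(34893 + 41610) = (75970 - 36984)/76503 = 38986*(1/76503) = 38986/76503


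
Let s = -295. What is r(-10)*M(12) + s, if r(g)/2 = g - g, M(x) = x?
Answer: -295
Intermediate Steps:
r(g) = 0 (r(g) = 2*(g - g) = 2*0 = 0)
r(-10)*M(12) + s = 0*12 - 295 = 0 - 295 = -295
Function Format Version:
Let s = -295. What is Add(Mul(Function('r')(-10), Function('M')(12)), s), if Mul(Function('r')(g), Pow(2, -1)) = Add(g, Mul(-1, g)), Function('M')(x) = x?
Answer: -295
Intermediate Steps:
Function('r')(g) = 0 (Function('r')(g) = Mul(2, Add(g, Mul(-1, g))) = Mul(2, 0) = 0)
Add(Mul(Function('r')(-10), Function('M')(12)), s) = Add(Mul(0, 12), -295) = Add(0, -295) = -295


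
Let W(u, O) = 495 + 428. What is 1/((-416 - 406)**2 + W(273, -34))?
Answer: 1/676607 ≈ 1.4780e-6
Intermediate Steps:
W(u, O) = 923
1/((-416 - 406)**2 + W(273, -34)) = 1/((-416 - 406)**2 + 923) = 1/((-822)**2 + 923) = 1/(675684 + 923) = 1/676607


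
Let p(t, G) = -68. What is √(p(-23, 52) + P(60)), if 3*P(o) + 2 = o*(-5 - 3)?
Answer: 7*I*√42/3 ≈ 15.122*I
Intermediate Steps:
P(o) = -⅔ - 8*o/3 (P(o) = -⅔ + (o*(-5 - 3))/3 = -⅔ + (o*(-8))/3 = -⅔ + (-8*o)/3 = -⅔ - 8*o/3)
√(p(-23, 52) + P(60)) = √(-68 + (-⅔ - 8/3*60)) = √(-68 + (-⅔ - 160)) = √(-68 - 482/3) = √(-686/3) = 7*I*√42/3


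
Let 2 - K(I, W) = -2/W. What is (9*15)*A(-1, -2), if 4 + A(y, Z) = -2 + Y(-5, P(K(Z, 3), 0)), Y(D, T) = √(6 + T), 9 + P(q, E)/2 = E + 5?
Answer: -810 + 135*I*√2 ≈ -810.0 + 190.92*I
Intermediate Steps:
K(I, W) = 2 + 2/W (K(I, W) = 2 - (-2)/W = 2 + 2/W)
P(q, E) = -8 + 2*E (P(q, E) = -18 + 2*(E + 5) = -18 + 2*(5 + E) = -18 + (10 + 2*E) = -8 + 2*E)
A(y, Z) = -6 + I*√2 (A(y, Z) = -4 + (-2 + √(6 + (-8 + 2*0))) = -4 + (-2 + √(6 + (-8 + 0))) = -4 + (-2 + √(6 - 8)) = -4 + (-2 + √(-2)) = -4 + (-2 + I*√2) = -6 + I*√2)
(9*15)*A(-1, -2) = (9*15)*(-6 + I*√2) = 135*(-6 + I*√2) = -810 + 135*I*√2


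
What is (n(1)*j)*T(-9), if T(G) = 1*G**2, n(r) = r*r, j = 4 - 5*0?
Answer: 324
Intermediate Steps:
j = 4 (j = 4 + 0 = 4)
n(r) = r**2
T(G) = G**2
(n(1)*j)*T(-9) = (1**2*4)*(-9)**2 = (1*4)*81 = 4*81 = 324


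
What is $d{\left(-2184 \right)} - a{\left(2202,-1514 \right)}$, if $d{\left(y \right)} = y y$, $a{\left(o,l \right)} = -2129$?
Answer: $4771985$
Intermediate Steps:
$d{\left(y \right)} = y^{2}$
$d{\left(-2184 \right)} - a{\left(2202,-1514 \right)} = \left(-2184\right)^{2} - -2129 = 4769856 + 2129 = 4771985$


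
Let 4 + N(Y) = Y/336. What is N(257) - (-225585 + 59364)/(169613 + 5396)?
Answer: -134384527/58803024 ≈ -2.2853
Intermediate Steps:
N(Y) = -4 + Y/336
N(257) - (-225585 + 59364)/(169613 + 5396) = (-4 + (1/336)*257) - (-225585 + 59364)/(169613 + 5396) = (-4 + 257/336) - (-166221)/175009 = -1087/336 - (-166221)/175009 = -1087/336 - 1*(-166221/175009) = -1087/336 + 166221/175009 = -134384527/58803024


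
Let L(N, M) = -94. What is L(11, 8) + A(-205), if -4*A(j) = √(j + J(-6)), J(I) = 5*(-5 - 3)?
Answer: -94 - 7*I*√5/4 ≈ -94.0 - 3.9131*I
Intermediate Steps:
J(I) = -40 (J(I) = 5*(-8) = -40)
A(j) = -√(-40 + j)/4 (A(j) = -√(j - 40)/4 = -√(-40 + j)/4)
L(11, 8) + A(-205) = -94 - √(-40 - 205)/4 = -94 - 7*I*√5/4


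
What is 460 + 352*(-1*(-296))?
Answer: 104652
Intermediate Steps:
460 + 352*(-1*(-296)) = 460 + 352*296 = 460 + 104192 = 104652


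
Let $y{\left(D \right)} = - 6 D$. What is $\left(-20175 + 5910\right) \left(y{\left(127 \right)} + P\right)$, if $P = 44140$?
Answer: $-618787170$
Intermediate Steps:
$\left(-20175 + 5910\right) \left(y{\left(127 \right)} + P\right) = \left(-20175 + 5910\right) \left(\left(-6\right) 127 + 44140\right) = - 14265 \left(-762 + 44140\right) = \left(-14265\right) 43378 = -618787170$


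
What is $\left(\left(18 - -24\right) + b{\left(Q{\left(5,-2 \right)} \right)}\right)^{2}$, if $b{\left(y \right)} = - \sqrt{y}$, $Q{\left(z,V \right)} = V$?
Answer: $\left(42 - i \sqrt{2}\right)^{2} \approx 1762.0 - 118.79 i$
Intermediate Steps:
$\left(\left(18 - -24\right) + b{\left(Q{\left(5,-2 \right)} \right)}\right)^{2} = \left(\left(18 - -24\right) - \sqrt{-2}\right)^{2} = \left(\left(18 + 24\right) - i \sqrt{2}\right)^{2} = \left(42 - i \sqrt{2}\right)^{2}$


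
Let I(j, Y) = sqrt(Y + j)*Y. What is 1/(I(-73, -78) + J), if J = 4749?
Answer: 1583/7823895 + 26*I*sqrt(151)/7823895 ≈ 0.00020233 + 4.0836e-5*I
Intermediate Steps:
I(j, Y) = Y*sqrt(Y + j)
1/(I(-73, -78) + J) = 1/(-78*sqrt(-78 - 73) + 4749) = 1/(-78*I*sqrt(151) + 4749) = 1/(4749 - 78*I*sqrt(151))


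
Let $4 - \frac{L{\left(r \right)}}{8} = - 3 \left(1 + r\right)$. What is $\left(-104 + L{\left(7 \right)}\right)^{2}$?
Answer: $14400$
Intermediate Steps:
$L{\left(r \right)} = 56 + 24 r$ ($L{\left(r \right)} = 32 - 8 \left(- 3 \left(1 + r\right)\right) = 32 - 8 \left(-3 - 3 r\right) = 32 + \left(24 + 24 r\right) = 56 + 24 r$)
$\left(-104 + L{\left(7 \right)}\right)^{2} = \left(-104 + \left(56 + 24 \cdot 7\right)\right)^{2} = \left(-104 + \left(56 + 168\right)\right)^{2} = \left(-104 + 224\right)^{2} = 120^{2} = 14400$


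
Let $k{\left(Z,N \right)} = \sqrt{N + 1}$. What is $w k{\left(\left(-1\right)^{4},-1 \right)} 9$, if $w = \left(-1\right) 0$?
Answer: $0$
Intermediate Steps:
$k{\left(Z,N \right)} = \sqrt{1 + N}$
$w = 0$
$w k{\left(\left(-1\right)^{4},-1 \right)} 9 = 0 \sqrt{1 - 1} \cdot 9 = 0 \sqrt{0} \cdot 9 = 0 \cdot 0 \cdot 9 = 0 \cdot 9 = 0$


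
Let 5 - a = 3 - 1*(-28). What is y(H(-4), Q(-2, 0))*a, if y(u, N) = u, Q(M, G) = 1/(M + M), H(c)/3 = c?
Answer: 312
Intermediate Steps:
H(c) = 3*c
Q(M, G) = 1/(2*M)
a = -26 (a = 5 - (3 - 1*(-28)) = 5 - (3 + 28) = 5 - 1*31 = 5 - 31 = -26)
y(H(-4), Q(-2, 0))*a = (3*(-4))*(-26) = -12*(-26) = 312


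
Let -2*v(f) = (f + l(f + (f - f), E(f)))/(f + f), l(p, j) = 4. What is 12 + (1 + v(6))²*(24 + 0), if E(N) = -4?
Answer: 121/6 ≈ 20.167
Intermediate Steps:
v(f) = -(4 + f)/(4*f) (v(f) = -(f + 4)/(2*(f + f)) = -(4 + f)/(2*(2*f)) = -(4 + f)*1/(2*f)/2 = -(4 + f)/(4*f))
12 + (1 + v(6))²*(24 + 0) = 12 + (1 + (¼)*(-4 - 1*6)/6)²*(24 + 0) = 12 + (1 + (¼)*(⅙)*(-4 - 6))²*24 = 12 + (1 + (¼)*(⅙)*(-10))²*24 = 12 + (1 - 5/12)²*24 = 12 + (7/12)²*24 = 12 + (49/144)*24 = 12 + 49/6 = 121/6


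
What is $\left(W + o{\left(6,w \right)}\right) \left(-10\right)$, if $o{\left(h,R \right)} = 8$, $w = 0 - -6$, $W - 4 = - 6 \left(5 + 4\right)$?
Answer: $420$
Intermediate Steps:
$W = -50$ ($W = 4 - 6 \left(5 + 4\right) = 4 - 54 = -50$)
$w = 6$ ($w = 0 + 6 = 6$)
$\left(W + o{\left(6,w \right)}\right) \left(-10\right) = \left(-50 + 8\right) \left(-10\right) = \left(-42\right) \left(-10\right) = 420$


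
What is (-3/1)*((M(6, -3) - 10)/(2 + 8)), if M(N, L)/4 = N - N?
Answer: 3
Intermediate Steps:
M(N, L) = 0 (M(N, L) = 4*(N - N) = 4*0 = 0)
(-3/1)*((M(6, -3) - 10)/(2 + 8)) = (-3/1)*((0 - 10)/(2 + 8)) = (1*(-3))*(-10/10) = -(-30)/10 = -3*(-1) = 3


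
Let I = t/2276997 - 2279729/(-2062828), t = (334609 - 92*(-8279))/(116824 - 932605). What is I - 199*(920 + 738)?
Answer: -1264256543781173119248635/3831766730049369996 ≈ -3.2994e+5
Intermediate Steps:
t = -1096277/815781 (t = (334609 + 761668)/(-815781) = 1096277*(-1/815781) = -1096277/815781 ≈ -1.3438)
I = 4234664776115971597/3831766730049369996 (I = -1096277/815781/2276997 - 2279729/(-2062828) = -1096277/815781*1/2276997 - 2279729*(-1/2062828) = -1096277/1857530889657 + 2279729/2062828 = 4234664776115971597/3831766730049369996 ≈ 1.1051)
I - 199*(920 + 738) = 4234664776115971597/3831766730049369996 - 199*(920 + 738) = 4234664776115971597/3831766730049369996 - 199*1658 = 4234664776115971597/3831766730049369996 - 1*329942 = 4234664776115971597/3831766730049369996 - 329942 = -1264256543781173119248635/3831766730049369996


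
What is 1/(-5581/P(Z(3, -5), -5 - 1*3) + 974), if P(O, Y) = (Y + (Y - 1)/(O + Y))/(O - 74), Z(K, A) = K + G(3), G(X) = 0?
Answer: -31/1951061 ≈ -1.5889e-5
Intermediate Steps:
Z(K, A) = K (Z(K, A) = K + 0 = K)
P(O, Y) = (Y + (-1 + Y)/(O + Y))/(-74 + O)
1/(-5581/P(Z(3, -5), -5 - 1*3) + 974) = 1/(-5581*(3² - 74*3 - 74*(-5 - 1*3) + 3*(-5 - 1*3))/(-1 + (-5 - 1*3) + (-5 - 1*3)² + 3*(-5 - 1*3)) + 974) = 1/(-5581*(9 - 222 - 74*(-5 - 3) + 3*(-5 - 3))/(-1 + (-5 - 3) + (-5 - 3)² + 3*(-5 - 3)) + 974) = 1/(-5581*(9 - 222 - 74*(-8) + 3*(-8))/(-1 - 8 + (-8)² + 3*(-8)) + 974) = 1/(-5581*(9 - 222 + 592 - 24)/(-1 - 8 + 64 - 24) + 974) = 1/(-5581/(31/355) + 974) = 1/(-5581/((1/355)*31) + 974) = 1/(-5581/31/355 + 974) = 1/(-5581*355/31 + 974) = 1/(-1981255/31 + 974) = 1/(-1951061/31) = -31/1951061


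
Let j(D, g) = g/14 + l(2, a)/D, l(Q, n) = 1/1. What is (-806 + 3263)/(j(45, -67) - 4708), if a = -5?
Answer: -1547910/2969041 ≈ -0.52135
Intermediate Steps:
l(Q, n) = 1
j(D, g) = 1/D + g/14 (j(D, g) = g/14 + 1/D = 1/D + g/14)
(-806 + 3263)/(j(45, -67) - 4708) = (-806 + 3263)/((1/45 + (1/14)*(-67)) - 4708) = 2457/((1/45 - 67/14) - 4708) = 2457/(-3001/630 - 4708) = 2457/(-2969041/630) = 2457*(-630/2969041) = -1547910/2969041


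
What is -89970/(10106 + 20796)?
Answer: -44985/15451 ≈ -2.9115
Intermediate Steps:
-89970/(10106 + 20796) = -89970/30902 = -89970*1/30902 = -44985/15451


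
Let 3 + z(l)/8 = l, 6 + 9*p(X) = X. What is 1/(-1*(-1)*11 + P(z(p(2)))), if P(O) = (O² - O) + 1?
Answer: 81/64708 ≈ 0.0012518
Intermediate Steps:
p(X) = -⅔ + X/9
z(l) = -24 + 8*l
P(O) = 1 + O² - O
1/(-1*(-1)*11 + P(z(p(2)))) = 1/(-1*(-1)*11 + (1 + (-24 + 8*(-⅔ + (⅑)*2))² - (-24 + 8*(-⅔ + (⅑)*2)))) = 1/(1*11 + (1 + (-24 + 8*(-⅔ + 2/9))² - (-24 + 8*(-⅔ + 2/9)))) = 1/(11 + (1 + (-24 + 8*(-4/9))² - (-24 + 8*(-4/9)))) = 1/(11 + (1 + (-24 - 32/9)² - (-24 - 32/9))) = 1/(11 + (1 + (-248/9)² - 1*(-248/9))) = 1/(11 + (1 + 61504/81 + 248/9)) = 1/(11 + 63817/81) = 1/(64708/81) = 81/64708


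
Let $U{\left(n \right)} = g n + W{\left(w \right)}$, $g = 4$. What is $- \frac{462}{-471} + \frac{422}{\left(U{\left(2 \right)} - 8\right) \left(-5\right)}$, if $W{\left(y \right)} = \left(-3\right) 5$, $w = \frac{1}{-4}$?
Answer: $\frac{77804}{11775} \approx 6.6076$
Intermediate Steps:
$w = - \frac{1}{4} \approx -0.25$
$W{\left(y \right)} = -15$
$U{\left(n \right)} = -15 + 4 n$ ($U{\left(n \right)} = 4 n - 15 = -15 + 4 n$)
$- \frac{462}{-471} + \frac{422}{\left(U{\left(2 \right)} - 8\right) \left(-5\right)} = - \frac{462}{-471} + \frac{422}{\left(\left(-15 + 4 \cdot 2\right) - 8\right) \left(-5\right)} = \left(-462\right) \left(- \frac{1}{471}\right) + \frac{422}{\left(\left(-15 + 8\right) - 8\right) \left(-5\right)} = \frac{154}{157} + \frac{422}{\left(-7 - 8\right) \left(-5\right)} = \frac{154}{157} + \frac{422}{\left(-15\right) \left(-5\right)} = \frac{154}{157} + \frac{422}{75} = \frac{77804}{11775}$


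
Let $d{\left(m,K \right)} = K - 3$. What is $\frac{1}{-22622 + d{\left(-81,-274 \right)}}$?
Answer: $- \frac{1}{22899} \approx -4.367 \cdot 10^{-5}$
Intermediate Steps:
$d{\left(m,K \right)} = -3 + K$
$\frac{1}{-22622 + d{\left(-81,-274 \right)}} = \frac{1}{-22622 - 277} = \frac{1}{-22899} = - \frac{1}{22899}$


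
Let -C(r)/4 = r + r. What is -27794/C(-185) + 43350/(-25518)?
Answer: -64450441/3147220 ≈ -20.479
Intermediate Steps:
C(r) = -8*r (C(r) = -4*(r + r) = -8*r)
-27794/C(-185) + 43350/(-25518) = -27794/((-8*(-185))) + 43350/(-25518) = -27794/1480 + 43350*(-1/25518) = -27794*1/1480 - 7225/4253 = -13897/740 - 7225/4253 = -64450441/3147220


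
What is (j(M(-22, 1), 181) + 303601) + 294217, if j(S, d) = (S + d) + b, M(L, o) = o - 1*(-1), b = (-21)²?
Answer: 598442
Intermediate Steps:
b = 441
M(L, o) = 1 + o (M(L, o) = o + 1 = 1 + o)
j(S, d) = 441 + S + d (j(S, d) = (S + d) + 441 = 441 + S + d)
(j(M(-22, 1), 181) + 303601) + 294217 = ((441 + (1 + 1) + 181) + 303601) + 294217 = ((441 + 2 + 181) + 303601) + 294217 = (624 + 303601) + 294217 = 304225 + 294217 = 598442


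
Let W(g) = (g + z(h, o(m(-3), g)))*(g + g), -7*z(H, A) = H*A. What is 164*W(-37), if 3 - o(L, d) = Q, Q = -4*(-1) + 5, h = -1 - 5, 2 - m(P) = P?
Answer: 3580120/7 ≈ 5.1145e+5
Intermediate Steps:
m(P) = 2 - P
h = -6
Q = 9 (Q = 4 + 5 = 9)
o(L, d) = -6 (o(L, d) = 3 - 1*9 = 3 - 9 = -6)
z(H, A) = -A*H/7 (z(H, A) = -H*A/7 = -A*H/7)
W(g) = 2*g*(-36/7 + g) (W(g) = (g - ⅐*(-6)*(-6))*(g + g) = (g - 36/7)*(2*g) = (-36/7 + g)*(2*g) = 2*g*(-36/7 + g))
164*W(-37) = 164*((2/7)*(-37)*(-36 + 7*(-37))) = 164*((2/7)*(-37)*(-36 - 259)) = 164*((2/7)*(-37)*(-295)) = 164*(21830/7) = 3580120/7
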